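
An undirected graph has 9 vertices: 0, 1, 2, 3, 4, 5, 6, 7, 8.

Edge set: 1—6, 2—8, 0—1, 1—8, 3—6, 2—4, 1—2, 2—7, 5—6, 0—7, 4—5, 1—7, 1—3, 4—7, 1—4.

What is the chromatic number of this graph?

1, 2, 4, 7 form a clique, so at least 4 colors are needed.
4 colors suffice: color a → {1, 5}; color b → {0, 2, 6}; color c → {3, 7, 8}; color d → {4}. Each edge has distinct colors on its endpoints.

4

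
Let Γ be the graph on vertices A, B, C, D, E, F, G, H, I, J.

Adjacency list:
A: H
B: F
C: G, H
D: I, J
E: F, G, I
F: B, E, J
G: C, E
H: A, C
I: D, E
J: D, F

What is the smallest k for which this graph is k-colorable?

The cycle E-I-D-J-F-E has odd length 5, so it cannot be 2-colored; at least 3 colors are needed.
3 colors suffice: A=blue, B=blue, C=blue, D=red, E=blue, F=red, G=red, H=red, I=green, J=blue. No two adjacent vertices share a color.

3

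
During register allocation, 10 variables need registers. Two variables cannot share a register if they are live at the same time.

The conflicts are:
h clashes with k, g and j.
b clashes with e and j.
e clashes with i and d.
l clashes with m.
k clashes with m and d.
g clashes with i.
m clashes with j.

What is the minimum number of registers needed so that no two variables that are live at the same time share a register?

m and j conflict, so at least 2 registers are needed.
2 registers suffice: h=1, b=1, e=2, l=2, k=2, g=2, i=1, m=1, j=2, d=1. Each listed conflict is separated.

2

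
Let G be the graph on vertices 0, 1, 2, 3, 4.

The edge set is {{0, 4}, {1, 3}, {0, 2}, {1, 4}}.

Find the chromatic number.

1 and 4 are adjacent, so at least 2 colors are needed.
2 colors suffice: color a → {0, 1}; color b → {2, 3, 4}. Every edge joins two different colors.

2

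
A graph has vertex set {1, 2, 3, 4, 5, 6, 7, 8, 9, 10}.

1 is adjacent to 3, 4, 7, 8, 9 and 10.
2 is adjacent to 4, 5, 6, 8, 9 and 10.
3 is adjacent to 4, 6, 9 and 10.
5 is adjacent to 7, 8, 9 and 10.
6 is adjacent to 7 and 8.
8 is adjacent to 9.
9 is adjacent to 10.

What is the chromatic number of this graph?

4

1, 3, 9, 10 are pairwise adjacent (a clique of size 4), so at least 4 colors are needed.
4 colors suffice: color red → {4, 6, 9}; color blue → {1, 2}; color green → {3, 5}; color yellow → {7, 8, 10}. Every edge joins two different colors.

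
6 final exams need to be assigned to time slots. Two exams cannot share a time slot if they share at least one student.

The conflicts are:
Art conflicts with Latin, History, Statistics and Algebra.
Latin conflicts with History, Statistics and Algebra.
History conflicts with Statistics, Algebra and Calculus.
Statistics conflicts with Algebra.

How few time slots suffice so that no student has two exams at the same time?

Art, Latin, History, Statistics, Algebra pairwise conflict, so at least 5 time slots are needed.
5 time slots suffice: time slot 1 → {History}; time slot 2 → {Statistics, Calculus}; time slot 3 → {Art}; time slot 4 → {Algebra}; time slot 5 → {Latin}. No two conflicting exams share a time slot.

5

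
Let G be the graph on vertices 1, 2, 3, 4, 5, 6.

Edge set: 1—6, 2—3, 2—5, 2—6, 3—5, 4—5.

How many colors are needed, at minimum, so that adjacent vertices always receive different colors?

3

2, 3, 5 are pairwise adjacent, so at least 3 colors are needed.
One proper 3-coloring: 1=blue, 2=blue, 3=green, 4=blue, 5=red, 6=red. Each edge has distinct colors on its endpoints.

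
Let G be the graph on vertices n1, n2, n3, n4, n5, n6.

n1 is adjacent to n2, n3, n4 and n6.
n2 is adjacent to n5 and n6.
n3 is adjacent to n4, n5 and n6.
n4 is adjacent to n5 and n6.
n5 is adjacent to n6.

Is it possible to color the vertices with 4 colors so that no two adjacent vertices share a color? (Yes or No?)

Yes

The chromatic number is 4. n1, n3, n4, n6 are pairwise adjacent (a clique of size 4), so at least 4 colors are needed.
4 colors suffice: color 1 → {n6}; color 2 → {n1, n5}; color 3 → {n2, n3}; color 4 → {n4}.
That is already a proper 4-coloring.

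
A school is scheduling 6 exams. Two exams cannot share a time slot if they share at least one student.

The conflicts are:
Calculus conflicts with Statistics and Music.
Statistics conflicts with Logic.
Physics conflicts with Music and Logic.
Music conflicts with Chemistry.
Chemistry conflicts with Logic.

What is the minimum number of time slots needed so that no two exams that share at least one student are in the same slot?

The cycle Calculus-Statistics-Logic-Physics-Music-Calculus has odd length 5, so it cannot be 2-colored; at least 3 time slots are needed.
3 time slots suffice: time slot 1 → {Music, Logic}; time slot 2 → {Statistics, Physics, Chemistry}; time slot 3 → {Calculus}. Each listed conflict is separated.

3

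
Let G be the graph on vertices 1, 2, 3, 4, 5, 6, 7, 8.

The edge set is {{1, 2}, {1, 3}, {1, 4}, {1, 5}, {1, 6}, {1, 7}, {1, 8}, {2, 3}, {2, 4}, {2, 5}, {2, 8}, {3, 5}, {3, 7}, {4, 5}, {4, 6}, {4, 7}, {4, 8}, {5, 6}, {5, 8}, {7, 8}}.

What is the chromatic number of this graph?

5

1, 2, 4, 5, 8 form a clique, so at least 5 colors are needed.
5 colors suffice: color red → {1}; color blue → {5, 7}; color green → {3, 4}; color yellow → {2, 6}; color purple → {8}. Every edge joins two different colors.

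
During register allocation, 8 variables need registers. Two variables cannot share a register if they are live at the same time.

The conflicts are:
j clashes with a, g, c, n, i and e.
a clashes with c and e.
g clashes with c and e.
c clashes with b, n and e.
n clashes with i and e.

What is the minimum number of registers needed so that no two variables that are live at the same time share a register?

4

j, g, c, e all conflict with each other, so at least 4 registers are needed.
4 registers suffice: register 1 → {j, b}; register 2 → {c, i}; register 3 → {e}; register 4 → {a, g, n}. No two conflicting variables share a register.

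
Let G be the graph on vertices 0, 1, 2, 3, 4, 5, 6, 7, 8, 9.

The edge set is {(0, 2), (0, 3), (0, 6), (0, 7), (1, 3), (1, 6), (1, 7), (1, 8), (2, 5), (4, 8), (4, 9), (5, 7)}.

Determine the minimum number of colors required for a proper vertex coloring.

2

2 and 5 are adjacent, so at least 2 colors are needed.
2 colors suffice: color a → {0, 1, 4, 5}; color b → {2, 3, 6, 7, 8, 9}. Each edge has distinct colors on its endpoints.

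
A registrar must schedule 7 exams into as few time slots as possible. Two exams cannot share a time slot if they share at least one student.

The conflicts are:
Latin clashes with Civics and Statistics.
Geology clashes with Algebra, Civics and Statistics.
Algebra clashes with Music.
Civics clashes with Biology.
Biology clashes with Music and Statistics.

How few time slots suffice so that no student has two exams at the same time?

The cycle Geology-Algebra-Music-Biology-Civics-Geology has odd length 5, so it cannot be 2-colored; at least 3 time slots are needed.
Using 3 time slots: Latin=1, Geology=1, Algebra=3, Civics=2, Biology=1, Music=2, Statistics=2. Each listed conflict is separated.

3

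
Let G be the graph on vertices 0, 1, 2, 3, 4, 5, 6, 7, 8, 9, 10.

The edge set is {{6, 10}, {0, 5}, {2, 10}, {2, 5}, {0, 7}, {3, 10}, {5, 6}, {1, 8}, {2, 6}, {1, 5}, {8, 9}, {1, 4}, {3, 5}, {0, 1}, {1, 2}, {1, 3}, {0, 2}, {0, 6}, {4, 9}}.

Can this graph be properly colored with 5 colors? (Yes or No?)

Yes

The chromatic number is 4. 0, 1, 2, 5 are mutually adjacent (a clique of size 4), so at least 4 colors are needed.
4 colors suffice: color a → {1, 6, 7, 9}; color b → {0, 3, 4, 8}; color c → {5, 10}; color d → {2}.
Since 5 ≥ 4, a proper 5-coloring certainly exists.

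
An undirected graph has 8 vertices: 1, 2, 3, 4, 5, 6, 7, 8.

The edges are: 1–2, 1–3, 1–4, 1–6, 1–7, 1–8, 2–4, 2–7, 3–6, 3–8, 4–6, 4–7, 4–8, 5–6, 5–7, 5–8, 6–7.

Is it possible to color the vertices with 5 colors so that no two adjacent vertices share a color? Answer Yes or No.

Yes

The chromatic number is 4. 1, 4, 6, 7 are mutually adjacent (a clique of size 4), so at least 4 colors are needed.
4 colors suffice: 1=a, 2=b, 3=c, 4=d, 5=a, 6=b, 7=c, 8=b.
Since 5 ≥ 4, a proper 5-coloring certainly exists.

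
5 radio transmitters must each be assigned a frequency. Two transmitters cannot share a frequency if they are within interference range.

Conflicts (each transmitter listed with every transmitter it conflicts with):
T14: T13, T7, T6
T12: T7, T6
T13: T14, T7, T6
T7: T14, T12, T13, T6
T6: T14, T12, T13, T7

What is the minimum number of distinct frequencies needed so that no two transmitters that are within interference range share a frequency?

4

T14, T13, T7, T6 pairwise conflict, so at least 4 frequencies are needed.
Using 4 frequencies: T14=3, T12=3, T13=4, T7=1, T6=2. No two conflicting transmitters share a frequency.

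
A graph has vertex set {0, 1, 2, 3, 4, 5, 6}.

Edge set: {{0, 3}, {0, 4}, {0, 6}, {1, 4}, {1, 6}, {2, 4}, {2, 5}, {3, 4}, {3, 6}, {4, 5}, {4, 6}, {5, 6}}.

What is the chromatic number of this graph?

4

0, 3, 4, 6 are mutually adjacent (a clique of size 4), so at least 4 colors are needed.
4 colors suffice: color red → {4}; color blue → {2, 6}; color green → {1, 3, 5}; color yellow → {0}. Each edge has distinct colors on its endpoints.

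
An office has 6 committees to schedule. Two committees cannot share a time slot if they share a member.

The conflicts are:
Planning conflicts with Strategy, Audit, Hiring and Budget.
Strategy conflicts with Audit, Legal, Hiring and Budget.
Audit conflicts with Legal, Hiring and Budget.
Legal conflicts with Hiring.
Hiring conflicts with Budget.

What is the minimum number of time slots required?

5

Planning, Strategy, Audit, Hiring, Budget all conflict with each other, so at least 5 time slots are needed.
5 time slots suffice: time slot 1 → {Hiring}; time slot 2 → {Strategy}; time slot 3 → {Audit}; time slot 4 → {Planning, Legal}; time slot 5 → {Budget}. No two conflicting committees share a time slot.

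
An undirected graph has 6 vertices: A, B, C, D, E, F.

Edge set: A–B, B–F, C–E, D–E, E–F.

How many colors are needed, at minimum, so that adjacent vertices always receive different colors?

2

A and B are adjacent, so at least 2 colors are needed.
2 colors suffice: color 1 → {B, E}; color 2 → {A, C, D, F}. Every edge joins two different colors.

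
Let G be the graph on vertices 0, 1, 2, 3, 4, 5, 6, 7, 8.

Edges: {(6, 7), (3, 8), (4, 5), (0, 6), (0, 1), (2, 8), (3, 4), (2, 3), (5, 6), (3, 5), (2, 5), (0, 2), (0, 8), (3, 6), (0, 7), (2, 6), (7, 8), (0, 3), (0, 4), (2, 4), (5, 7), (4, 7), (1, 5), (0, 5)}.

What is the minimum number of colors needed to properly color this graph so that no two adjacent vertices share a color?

0, 2, 3, 4, 5 form a clique, so at least 5 colors are needed.
5 colors suffice: 0=red, 1=green, 2=green, 3=yellow, 4=purple, 5=blue, 6=purple, 7=green, 8=blue. No two adjacent vertices share a color.

5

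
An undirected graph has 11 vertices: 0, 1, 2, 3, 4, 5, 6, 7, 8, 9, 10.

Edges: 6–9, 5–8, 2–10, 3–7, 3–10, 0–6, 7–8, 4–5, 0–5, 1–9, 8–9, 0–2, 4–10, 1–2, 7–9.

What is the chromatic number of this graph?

7, 8, 9 form a triangle, so at least 3 colors are needed.
A valid assignment using 3 colors: 0=blue, 1=blue, 2=green, 3=green, 4=blue, 5=red, 6=green, 7=blue, 8=green, 9=red, 10=red. Each edge has distinct colors on its endpoints.

3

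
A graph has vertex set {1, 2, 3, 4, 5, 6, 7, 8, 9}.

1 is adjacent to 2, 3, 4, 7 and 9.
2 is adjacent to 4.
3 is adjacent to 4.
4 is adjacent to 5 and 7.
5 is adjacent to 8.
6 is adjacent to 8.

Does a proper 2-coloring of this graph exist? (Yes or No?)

No

1, 4, 7 are mutually adjacent, so at least 3 colors are needed.
So 2 colors are not enough.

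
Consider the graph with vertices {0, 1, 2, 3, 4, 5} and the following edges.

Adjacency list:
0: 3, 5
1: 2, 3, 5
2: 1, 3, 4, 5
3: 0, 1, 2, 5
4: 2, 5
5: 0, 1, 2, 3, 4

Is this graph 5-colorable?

The chromatic number is 4. 1, 2, 3, 5 form a clique, so at least 4 colors are needed.
One proper 4-coloring: 0=blue, 1=yellow, 2=blue, 3=green, 4=green, 5=red.
Since 5 ≥ 4, a proper 5-coloring certainly exists.

Yes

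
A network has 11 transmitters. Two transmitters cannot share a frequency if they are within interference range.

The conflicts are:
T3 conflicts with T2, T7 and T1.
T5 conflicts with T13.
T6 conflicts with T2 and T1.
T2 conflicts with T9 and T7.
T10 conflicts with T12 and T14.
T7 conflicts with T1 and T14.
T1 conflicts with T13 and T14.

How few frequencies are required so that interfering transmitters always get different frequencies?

3

T3, T7, T1 are mutually in conflict, so at least 3 frequencies are needed.
Using 3 frequencies: T3=3, T5=1, T6=2, T2=1, T10=1, T9=2, T12=2, T7=2, T1=1, T13=2, T14=3. Every pair that conflicts lands in different frequencies.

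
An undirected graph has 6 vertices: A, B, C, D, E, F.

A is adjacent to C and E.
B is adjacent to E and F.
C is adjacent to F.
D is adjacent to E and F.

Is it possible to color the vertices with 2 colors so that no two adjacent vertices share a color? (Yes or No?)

No

The cycle C-F-B-E-A-C has odd length 5, so it cannot be 2-colored; at least 3 colors are needed.
So 2 colors are not enough.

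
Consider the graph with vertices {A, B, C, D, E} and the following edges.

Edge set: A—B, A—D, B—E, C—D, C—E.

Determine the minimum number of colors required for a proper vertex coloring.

The cycle B-A-D-C-E-B has odd length 5, so it cannot be 2-colored; at least 3 colors are needed.
3 colors suffice: color red → {B, D}; color blue → {A, C}; color green → {E}. Every edge joins two different colors.

3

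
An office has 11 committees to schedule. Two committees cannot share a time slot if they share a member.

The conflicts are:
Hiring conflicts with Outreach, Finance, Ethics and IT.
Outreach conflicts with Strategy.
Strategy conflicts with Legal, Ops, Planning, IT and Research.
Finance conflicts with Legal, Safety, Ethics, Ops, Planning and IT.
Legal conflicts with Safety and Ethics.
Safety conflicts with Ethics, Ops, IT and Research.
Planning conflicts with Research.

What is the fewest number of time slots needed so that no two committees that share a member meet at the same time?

4

Finance, Legal, Safety, Ethics all conflict with each other, so at least 4 time slots are needed.
4 time slots suffice: time slot 1 → {Strategy, Finance}; time slot 2 → {Hiring, Safety, Planning}; time slot 3 → {Outreach, Ethics, Ops, IT, Research}; time slot 4 → {Legal}. No two conflicting committees share a time slot.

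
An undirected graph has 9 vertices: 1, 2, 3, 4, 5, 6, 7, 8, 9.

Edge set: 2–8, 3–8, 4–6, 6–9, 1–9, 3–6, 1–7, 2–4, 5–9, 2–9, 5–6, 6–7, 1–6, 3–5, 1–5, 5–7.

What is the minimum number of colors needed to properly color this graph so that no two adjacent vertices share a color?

4

1, 5, 6, 7 are pairwise adjacent (a clique of size 4), so at least 4 colors are needed.
One proper 4-coloring: 1=green, 2=red, 3=green, 4=blue, 5=blue, 6=red, 7=yellow, 8=blue, 9=yellow. Each edge has distinct colors on its endpoints.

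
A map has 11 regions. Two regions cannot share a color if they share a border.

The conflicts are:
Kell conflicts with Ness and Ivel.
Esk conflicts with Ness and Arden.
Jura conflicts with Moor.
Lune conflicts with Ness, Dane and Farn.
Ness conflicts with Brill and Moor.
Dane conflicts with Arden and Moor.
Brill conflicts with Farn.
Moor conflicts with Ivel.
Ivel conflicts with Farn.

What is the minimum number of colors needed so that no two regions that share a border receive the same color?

The cycle Farn-Ivel-Kell-Ness-Brill-Farn has odd length 5, so it cannot be 2-colored; at least 3 colors are needed.
One proper 3-coloring: Kell=2, Esk=2, Jura=1, Lune=3, Ness=1, Dane=1, Brill=3, Arden=3, Moor=2, Ivel=1, Farn=2. No two conflicting regions share a color.

3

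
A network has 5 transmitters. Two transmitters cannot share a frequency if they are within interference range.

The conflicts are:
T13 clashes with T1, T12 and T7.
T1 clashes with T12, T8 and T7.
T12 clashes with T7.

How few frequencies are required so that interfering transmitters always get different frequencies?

T13, T1, T12, T7 all conflict with each other, so at least 4 frequencies are needed.
4 frequencies suffice: frequency 1 → {T1}; frequency 2 → {T8, T7}; frequency 3 → {T12}; frequency 4 → {T13}. No two conflicting transmitters share a frequency.

4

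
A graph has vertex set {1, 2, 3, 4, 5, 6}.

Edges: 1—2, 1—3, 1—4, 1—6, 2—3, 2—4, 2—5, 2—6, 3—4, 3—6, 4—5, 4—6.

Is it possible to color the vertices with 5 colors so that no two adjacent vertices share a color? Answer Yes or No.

The chromatic number is 5. 1, 2, 3, 4, 6 are pairwise adjacent (a clique of size 5), so at least 5 colors are needed.
5 colors suffice: color a → {2}; color b → {4}; color c → {1, 5}; color d → {6}; color e → {3}.
That is already a proper 5-coloring.

Yes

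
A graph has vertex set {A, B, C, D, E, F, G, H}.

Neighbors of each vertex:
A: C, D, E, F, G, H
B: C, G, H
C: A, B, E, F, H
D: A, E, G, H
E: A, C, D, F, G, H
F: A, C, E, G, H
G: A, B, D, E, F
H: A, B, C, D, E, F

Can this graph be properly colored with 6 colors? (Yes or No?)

The chromatic number is 5. A, C, E, F, H are pairwise adjacent (a clique of size 5), so at least 5 colors are needed.
One proper 5-coloring: A=1, B=1, C=5, D=4, E=3, F=4, G=2, H=2.
Since 6 ≥ 5, a proper 6-coloring certainly exists.

Yes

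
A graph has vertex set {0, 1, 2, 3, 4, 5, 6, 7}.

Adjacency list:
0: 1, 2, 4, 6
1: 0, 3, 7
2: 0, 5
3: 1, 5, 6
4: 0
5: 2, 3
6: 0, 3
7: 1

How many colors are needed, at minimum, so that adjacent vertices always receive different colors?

3

The cycle 5-3-6-0-2-5 has odd length 5, so it cannot be 2-colored; at least 3 colors are needed.
3 colors suffice: color red → {0, 3, 7}; color blue → {1, 4, 5, 6}; color green → {2}. Every edge joins two different colors.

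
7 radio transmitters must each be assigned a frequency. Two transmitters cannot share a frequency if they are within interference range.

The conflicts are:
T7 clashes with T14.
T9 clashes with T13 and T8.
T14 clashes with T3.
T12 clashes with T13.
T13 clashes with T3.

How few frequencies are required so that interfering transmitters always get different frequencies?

2

T14 and T3 conflict, so at least 2 frequencies are needed.
Using 2 frequencies: T7=2, T9=2, T14=1, T12=2, T13=1, T8=1, T3=2. Every pair that conflicts lands in different frequencies.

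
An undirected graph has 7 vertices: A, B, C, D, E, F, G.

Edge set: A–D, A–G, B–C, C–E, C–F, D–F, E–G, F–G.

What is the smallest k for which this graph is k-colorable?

F and G are adjacent, so at least 2 colors are needed.
A valid assignment using 2 colors: A=blue, B=blue, C=red, D=red, E=blue, F=blue, G=red. Every edge joins two different colors.

2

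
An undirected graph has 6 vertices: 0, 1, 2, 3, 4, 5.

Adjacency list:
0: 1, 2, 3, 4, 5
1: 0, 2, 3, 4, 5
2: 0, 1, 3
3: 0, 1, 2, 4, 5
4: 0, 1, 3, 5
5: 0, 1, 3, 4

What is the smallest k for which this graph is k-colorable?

0, 1, 3, 4, 5 are mutually adjacent (a clique of size 5), so at least 5 colors are needed.
5 colors suffice: color red → {1}; color blue → {3}; color green → {0}; color yellow → {2, 4}; color purple → {5}. Each edge has distinct colors on its endpoints.

5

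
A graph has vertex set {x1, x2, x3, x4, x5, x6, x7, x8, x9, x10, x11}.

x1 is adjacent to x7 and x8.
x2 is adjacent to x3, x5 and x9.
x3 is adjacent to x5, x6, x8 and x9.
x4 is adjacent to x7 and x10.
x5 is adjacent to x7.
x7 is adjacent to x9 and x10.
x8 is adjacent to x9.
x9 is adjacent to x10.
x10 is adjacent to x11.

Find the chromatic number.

3

x2, x3, x9 are mutually adjacent, so at least 3 colors are needed.
3 colors suffice: color 1 → {x3, x7, x11}; color 2 → {x1, x4, x5, x6, x9}; color 3 → {x2, x8, x10}. Every edge joins two different colors.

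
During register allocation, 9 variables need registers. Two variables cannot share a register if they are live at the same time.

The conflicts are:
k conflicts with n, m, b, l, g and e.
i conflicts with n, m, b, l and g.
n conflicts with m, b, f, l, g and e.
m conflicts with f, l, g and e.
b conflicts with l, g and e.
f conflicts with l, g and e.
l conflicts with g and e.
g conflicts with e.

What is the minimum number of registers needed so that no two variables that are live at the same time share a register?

k, n, m, l, g, e pairwise conflict, so at least 6 registers are needed.
A valid assignment using 6 registers: k=6, i=4, n=3, m=5, b=5, f=6, l=2, g=1, e=4. Every pair that conflicts lands in different registers.

6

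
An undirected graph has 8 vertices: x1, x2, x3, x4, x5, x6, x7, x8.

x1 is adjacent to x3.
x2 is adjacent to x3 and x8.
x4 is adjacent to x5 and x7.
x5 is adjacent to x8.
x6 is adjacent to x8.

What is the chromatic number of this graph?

x6 and x8 are adjacent, so at least 2 colors are needed.
2 colors suffice: x1=2, x2=2, x3=1, x4=1, x5=2, x6=2, x7=2, x8=1. Each edge has distinct colors on its endpoints.

2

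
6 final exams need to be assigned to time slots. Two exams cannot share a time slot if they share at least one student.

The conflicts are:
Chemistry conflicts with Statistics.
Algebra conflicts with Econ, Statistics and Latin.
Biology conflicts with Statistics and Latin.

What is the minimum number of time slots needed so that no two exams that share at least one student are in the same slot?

Algebra and Econ conflict, so at least 2 time slots are needed.
A valid assignment using 2 time slots: Chemistry=1, Algebra=1, Biology=1, Econ=2, Statistics=2, Latin=2. No two conflicting exams share a time slot.

2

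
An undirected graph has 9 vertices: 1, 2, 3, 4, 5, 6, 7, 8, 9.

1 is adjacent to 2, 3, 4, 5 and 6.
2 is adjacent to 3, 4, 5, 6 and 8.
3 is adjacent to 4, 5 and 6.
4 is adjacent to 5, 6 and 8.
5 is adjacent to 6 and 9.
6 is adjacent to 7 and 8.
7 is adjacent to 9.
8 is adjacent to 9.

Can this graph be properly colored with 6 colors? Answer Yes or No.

Yes

The chromatic number is 6. 1, 2, 3, 4, 5, 6 form a clique, so at least 6 colors are needed.
A valid assignment using 6 colors: 1=orange, 2=yellow, 3=purple, 4=blue, 5=green, 6=red, 7=blue, 8=green, 9=red.
That is already a proper 6-coloring.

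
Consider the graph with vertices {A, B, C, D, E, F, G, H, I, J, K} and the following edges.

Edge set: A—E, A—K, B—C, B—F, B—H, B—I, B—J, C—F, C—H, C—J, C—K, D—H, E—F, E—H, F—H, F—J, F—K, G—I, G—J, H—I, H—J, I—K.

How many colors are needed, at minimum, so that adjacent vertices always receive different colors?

5

B, C, F, H, J are pairwise adjacent (a clique of size 5), so at least 5 colors are needed.
5 colors suffice: color red → {G, H, K}; color blue → {A, D, F, I}; color green → {E, J}; color yellow → {C}; color purple → {B}. Each edge has distinct colors on its endpoints.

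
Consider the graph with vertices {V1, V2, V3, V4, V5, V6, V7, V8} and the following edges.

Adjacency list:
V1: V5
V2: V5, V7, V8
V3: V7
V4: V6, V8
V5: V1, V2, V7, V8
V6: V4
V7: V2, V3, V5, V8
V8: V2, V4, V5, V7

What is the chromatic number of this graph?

V2, V5, V7, V8 are mutually adjacent (a clique of size 4), so at least 4 colors are needed.
A valid assignment using 4 colors: V1=2, V2=4, V3=1, V4=1, V5=1, V6=2, V7=3, V8=2. Each edge has distinct colors on its endpoints.

4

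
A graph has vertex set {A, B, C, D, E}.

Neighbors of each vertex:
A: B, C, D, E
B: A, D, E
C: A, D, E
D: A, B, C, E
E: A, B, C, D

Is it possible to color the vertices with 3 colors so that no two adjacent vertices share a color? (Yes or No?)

A, C, D, E are pairwise adjacent (a clique of size 4), so at least 4 colors are needed.
So 3 colors are not enough.

No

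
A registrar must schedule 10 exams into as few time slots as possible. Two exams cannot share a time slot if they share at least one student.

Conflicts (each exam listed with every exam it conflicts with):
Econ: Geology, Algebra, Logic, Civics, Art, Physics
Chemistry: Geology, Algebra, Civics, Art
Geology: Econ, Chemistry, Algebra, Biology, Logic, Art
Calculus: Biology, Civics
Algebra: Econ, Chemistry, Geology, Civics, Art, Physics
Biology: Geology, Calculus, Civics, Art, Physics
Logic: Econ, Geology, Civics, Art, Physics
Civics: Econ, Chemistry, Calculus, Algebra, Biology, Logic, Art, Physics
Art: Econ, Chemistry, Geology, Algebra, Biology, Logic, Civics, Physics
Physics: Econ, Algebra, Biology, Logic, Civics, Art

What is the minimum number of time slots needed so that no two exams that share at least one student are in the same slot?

5

Econ, Algebra, Civics, Art, Physics are mutually in conflict, so at least 5 time slots are needed.
Using 5 time slots: Econ=3, Chemistry=3, Geology=1, Calculus=2, Algebra=4, Biology=3, Logic=4, Civics=1, Art=2, Physics=5. No two conflicting exams share a time slot.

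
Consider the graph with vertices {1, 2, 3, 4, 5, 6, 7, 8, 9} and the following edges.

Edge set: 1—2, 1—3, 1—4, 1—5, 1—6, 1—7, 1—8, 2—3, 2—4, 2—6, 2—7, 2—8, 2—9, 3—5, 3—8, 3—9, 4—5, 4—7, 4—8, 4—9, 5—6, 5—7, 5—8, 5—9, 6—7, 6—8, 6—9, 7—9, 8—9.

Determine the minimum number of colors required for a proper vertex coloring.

4

2, 3, 8, 9 are pairwise adjacent (a clique of size 4), so at least 4 colors are needed.
4 colors suffice: color red → {2, 5}; color blue → {1, 9}; color green → {7, 8}; color yellow → {3, 4, 6}. Every edge joins two different colors.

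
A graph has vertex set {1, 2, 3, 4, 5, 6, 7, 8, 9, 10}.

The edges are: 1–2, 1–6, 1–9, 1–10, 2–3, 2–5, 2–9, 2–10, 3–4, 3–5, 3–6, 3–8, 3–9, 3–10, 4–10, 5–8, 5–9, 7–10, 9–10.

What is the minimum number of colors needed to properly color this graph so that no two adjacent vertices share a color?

4

2, 3, 5, 9 form a clique, so at least 4 colors are needed.
4 colors suffice: color a → {1, 3, 7}; color b → {5, 6, 10}; color c → {4, 8, 9}; color d → {2}. Each edge has distinct colors on its endpoints.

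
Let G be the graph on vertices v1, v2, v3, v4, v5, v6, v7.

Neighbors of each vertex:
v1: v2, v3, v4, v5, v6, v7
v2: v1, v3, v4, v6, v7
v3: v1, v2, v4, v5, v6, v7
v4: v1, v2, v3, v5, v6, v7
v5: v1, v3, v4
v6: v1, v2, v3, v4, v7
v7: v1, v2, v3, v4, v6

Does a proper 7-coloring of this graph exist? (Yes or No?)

Yes

The chromatic number is 6. v1, v2, v3, v4, v6, v7 are pairwise adjacent (a clique of size 6), so at least 6 colors are needed.
A valid assignment using 6 colors: v1=1, v2=4, v3=2, v4=3, v5=4, v6=6, v7=5.
Since 7 ≥ 6, a proper 7-coloring certainly exists.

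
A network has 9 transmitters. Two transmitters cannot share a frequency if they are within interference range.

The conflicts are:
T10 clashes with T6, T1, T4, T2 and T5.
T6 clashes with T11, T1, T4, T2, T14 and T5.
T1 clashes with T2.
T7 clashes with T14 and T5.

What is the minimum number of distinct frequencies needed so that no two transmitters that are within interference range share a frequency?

T10, T6, T1, T2 are mutually in conflict, so at least 4 frequencies are needed.
4 frequencies suffice: T10=2, T6=1, T11=2, T1=3, T7=1, T4=3, T2=4, T14=2, T5=3. Every pair that conflicts lands in different frequencies.

4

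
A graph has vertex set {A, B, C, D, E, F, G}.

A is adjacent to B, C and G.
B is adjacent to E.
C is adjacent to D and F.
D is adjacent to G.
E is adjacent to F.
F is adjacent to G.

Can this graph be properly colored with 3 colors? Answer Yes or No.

The chromatic number is 3. The cycle B-A-C-F-E-B has odd length 5, so it cannot be 2-colored; at least 3 colors are needed.
A valid assignment using 3 colors: A=blue, B=red, C=red, D=blue, E=green, F=blue, G=red.
That is already a proper 3-coloring.

Yes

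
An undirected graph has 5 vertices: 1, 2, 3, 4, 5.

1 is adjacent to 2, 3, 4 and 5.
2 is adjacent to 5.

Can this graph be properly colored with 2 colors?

No

1, 2, 5 form a triangle, so at least 3 colors are needed.
So 2 colors are not enough.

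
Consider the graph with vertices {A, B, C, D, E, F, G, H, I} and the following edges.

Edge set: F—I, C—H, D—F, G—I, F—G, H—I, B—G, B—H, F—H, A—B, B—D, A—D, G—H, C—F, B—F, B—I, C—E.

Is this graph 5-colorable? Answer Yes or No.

The chromatic number is 5. B, F, G, H, I are pairwise adjacent (a clique of size 5), so at least 5 colors are needed.
One proper 5-coloring: A=blue, B=red, C=red, D=green, E=blue, F=blue, G=purple, H=green, I=yellow.
That is already a proper 5-coloring.

Yes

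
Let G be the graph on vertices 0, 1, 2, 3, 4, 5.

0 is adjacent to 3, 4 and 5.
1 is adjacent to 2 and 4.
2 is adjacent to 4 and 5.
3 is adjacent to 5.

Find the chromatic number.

3

1, 2, 4 are mutually adjacent, so at least 3 colors are needed.
3 colors suffice: color a → {0, 2}; color b → {4, 5}; color c → {1, 3}. No two adjacent vertices share a color.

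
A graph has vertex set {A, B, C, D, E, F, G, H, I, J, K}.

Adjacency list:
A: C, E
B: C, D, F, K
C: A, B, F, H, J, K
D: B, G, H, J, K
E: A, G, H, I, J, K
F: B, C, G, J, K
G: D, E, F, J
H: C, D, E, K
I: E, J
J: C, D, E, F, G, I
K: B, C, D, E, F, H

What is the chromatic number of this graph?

4

B, C, F, K are pairwise adjacent (a clique of size 4), so at least 4 colors are needed.
4 colors suffice: color 1 → {C, D, E}; color 2 → {A, J, K}; color 3 → {F, H, I}; color 4 → {B, G}. Each edge has distinct colors on its endpoints.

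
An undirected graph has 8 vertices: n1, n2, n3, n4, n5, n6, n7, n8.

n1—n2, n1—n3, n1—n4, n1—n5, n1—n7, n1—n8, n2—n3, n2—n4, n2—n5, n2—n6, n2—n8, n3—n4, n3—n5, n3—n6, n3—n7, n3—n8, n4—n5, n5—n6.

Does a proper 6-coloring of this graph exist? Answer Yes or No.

The chromatic number is 5. n1, n2, n3, n4, n5 form a clique, so at least 5 colors are needed.
One proper 5-coloring: n1=2, n2=3, n3=1, n4=5, n5=4, n6=2, n7=3, n8=4.
Since 6 ≥ 5, a proper 6-coloring certainly exists.

Yes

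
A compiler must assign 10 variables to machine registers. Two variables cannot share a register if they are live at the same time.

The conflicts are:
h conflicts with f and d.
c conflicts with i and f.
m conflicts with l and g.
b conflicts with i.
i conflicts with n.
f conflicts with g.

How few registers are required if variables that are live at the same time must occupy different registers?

2

m and g conflict, so at least 2 registers are needed.
2 registers suffice: register 1 → {m, i, f, d}; register 2 → {h, c, b, n, l, g}. Each listed conflict is separated.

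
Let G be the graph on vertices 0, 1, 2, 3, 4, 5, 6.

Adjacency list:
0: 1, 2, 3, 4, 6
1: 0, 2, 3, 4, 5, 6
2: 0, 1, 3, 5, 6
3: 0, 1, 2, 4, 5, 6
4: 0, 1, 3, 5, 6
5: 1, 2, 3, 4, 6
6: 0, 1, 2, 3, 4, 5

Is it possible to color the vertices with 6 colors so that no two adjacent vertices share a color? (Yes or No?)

The chromatic number is 5. 1, 2, 3, 5, 6 are pairwise adjacent (a clique of size 5), so at least 5 colors are needed.
5 colors suffice: color a → {1}; color b → {6}; color c → {3}; color d → {2, 4}; color e → {0, 5}.
Since 6 ≥ 5, a proper 6-coloring certainly exists.

Yes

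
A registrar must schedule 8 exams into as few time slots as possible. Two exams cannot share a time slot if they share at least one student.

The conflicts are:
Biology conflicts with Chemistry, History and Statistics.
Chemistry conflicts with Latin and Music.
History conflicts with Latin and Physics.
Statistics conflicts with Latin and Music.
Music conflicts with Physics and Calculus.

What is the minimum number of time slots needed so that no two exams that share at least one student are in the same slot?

The cycle Physics-Music-Chemistry-Latin-History-Physics has odd length 5, so it cannot be 2-colored; at least 3 time slots are needed.
Using 3 time slots: Biology=1, Chemistry=2, History=2, Statistics=2, Latin=1, Music=1, Physics=3, Calculus=2. No two conflicting exams share a time slot.

3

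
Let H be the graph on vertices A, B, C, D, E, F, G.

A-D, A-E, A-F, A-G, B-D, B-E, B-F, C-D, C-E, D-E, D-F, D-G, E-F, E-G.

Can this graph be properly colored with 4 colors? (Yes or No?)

Yes

The chromatic number is 4. B, D, E, F are pairwise adjacent (a clique of size 4), so at least 4 colors are needed.
4 colors suffice: A=4, B=4, C=3, D=1, E=2, F=3, G=3.
That is already a proper 4-coloring.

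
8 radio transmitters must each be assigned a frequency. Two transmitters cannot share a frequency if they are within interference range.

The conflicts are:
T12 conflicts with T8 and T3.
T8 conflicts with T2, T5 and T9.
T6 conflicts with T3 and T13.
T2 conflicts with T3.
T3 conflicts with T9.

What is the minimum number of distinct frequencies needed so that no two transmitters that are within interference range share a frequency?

T2 and T3 conflict, so at least 2 frequencies are needed.
2 frequencies suffice: T12=2, T8=1, T6=2, T2=2, T3=1, T5=2, T13=1, T9=2. Each listed conflict is separated.

2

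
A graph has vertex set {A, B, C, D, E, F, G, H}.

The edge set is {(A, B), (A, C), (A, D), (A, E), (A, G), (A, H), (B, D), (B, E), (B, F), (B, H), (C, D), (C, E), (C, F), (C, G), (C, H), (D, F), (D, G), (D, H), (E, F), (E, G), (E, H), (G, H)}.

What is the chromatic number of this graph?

A, C, D, G, H are mutually adjacent (a clique of size 5), so at least 5 colors are needed.
A valid assignment using 5 colors: A=4, B=3, C=3, D=2, E=2, F=1, G=5, H=1. Every edge joins two different colors.

5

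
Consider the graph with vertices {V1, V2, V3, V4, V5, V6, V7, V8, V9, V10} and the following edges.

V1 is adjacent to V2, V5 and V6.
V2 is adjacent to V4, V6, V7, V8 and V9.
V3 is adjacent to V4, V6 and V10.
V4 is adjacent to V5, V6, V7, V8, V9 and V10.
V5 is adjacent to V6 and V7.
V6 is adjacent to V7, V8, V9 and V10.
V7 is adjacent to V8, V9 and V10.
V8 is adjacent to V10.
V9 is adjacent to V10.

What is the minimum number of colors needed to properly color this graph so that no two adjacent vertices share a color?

5

V2, V4, V6, V7, V9 form a clique, so at least 5 colors are needed.
5 colors suffice: color R → {V6}; color B → {V1, V4}; color G → {V3, V7}; color Y → {V2, V5, V10}; color P → {V8, V9}. Every edge joins two different colors.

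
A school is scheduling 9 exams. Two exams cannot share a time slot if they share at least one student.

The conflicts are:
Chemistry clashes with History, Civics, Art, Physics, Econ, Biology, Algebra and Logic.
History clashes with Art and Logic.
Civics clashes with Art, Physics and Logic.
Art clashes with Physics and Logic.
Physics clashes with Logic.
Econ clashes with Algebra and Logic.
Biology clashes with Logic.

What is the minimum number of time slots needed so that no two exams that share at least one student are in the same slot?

Chemistry, Civics, Art, Physics, Logic pairwise conflict, so at least 5 time slots are needed.
Using 5 time slots: Chemistry=1, History=4, Civics=5, Art=3, Physics=4, Econ=3, Biology=3, Algebra=2, Logic=2. Every pair that conflicts lands in different time slots.

5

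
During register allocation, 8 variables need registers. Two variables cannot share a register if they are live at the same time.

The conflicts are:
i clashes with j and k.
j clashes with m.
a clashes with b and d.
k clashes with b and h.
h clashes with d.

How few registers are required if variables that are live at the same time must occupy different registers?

3

The cycle k-h-d-a-b-k has odd length 5, so it cannot be 2-colored; at least 3 registers are needed.
Using 3 registers: i=2, j=1, a=3, k=1, b=2, h=2, m=2, d=1. Every pair that conflicts lands in different registers.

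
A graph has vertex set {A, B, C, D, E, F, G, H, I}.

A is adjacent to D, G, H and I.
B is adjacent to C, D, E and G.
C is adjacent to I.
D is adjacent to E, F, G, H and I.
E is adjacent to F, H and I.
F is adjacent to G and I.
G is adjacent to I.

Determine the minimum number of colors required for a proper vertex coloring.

D, F, G, I are mutually adjacent (a clique of size 4), so at least 4 colors are needed.
One proper 4-coloring: A=4, B=2, C=1, D=1, E=3, F=4, G=3, H=2, I=2. Each edge has distinct colors on its endpoints.

4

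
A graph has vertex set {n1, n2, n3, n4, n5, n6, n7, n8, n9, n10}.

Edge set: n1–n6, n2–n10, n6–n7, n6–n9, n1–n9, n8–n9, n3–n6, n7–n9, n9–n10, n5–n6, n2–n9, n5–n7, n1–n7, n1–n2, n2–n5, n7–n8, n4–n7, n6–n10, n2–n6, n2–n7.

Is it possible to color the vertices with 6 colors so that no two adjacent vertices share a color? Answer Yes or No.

Yes

The chromatic number is 5. n1, n2, n6, n7, n9 are pairwise adjacent (a clique of size 5), so at least 5 colors are needed.
A valid assignment using 5 colors: n1=purple, n2=green, n3=red, n4=blue, n5=yellow, n6=blue, n7=red, n8=blue, n9=yellow, n10=red.
Since 6 ≥ 5, a proper 6-coloring certainly exists.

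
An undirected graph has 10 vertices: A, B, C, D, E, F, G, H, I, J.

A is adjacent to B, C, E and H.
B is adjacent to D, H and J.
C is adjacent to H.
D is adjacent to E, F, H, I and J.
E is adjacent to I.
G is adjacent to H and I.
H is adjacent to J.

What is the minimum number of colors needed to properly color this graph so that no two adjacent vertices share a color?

B, D, H, J form a clique, so at least 4 colors are needed.
A valid assignment using 4 colors: A=1, B=3, C=3, D=1, E=3, F=2, G=1, H=2, I=2, J=4. Every edge joins two different colors.

4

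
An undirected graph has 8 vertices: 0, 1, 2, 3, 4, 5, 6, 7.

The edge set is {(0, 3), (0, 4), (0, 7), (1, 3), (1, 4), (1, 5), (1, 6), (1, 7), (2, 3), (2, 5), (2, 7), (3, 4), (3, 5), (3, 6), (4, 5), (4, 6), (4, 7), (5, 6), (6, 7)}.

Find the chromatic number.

1, 3, 4, 5, 6 are pairwise adjacent (a clique of size 5), so at least 5 colors are needed.
5 colors suffice: 0=green, 1=yellow, 2=red, 3=blue, 4=red, 5=purple, 6=green, 7=blue. No two adjacent vertices share a color.

5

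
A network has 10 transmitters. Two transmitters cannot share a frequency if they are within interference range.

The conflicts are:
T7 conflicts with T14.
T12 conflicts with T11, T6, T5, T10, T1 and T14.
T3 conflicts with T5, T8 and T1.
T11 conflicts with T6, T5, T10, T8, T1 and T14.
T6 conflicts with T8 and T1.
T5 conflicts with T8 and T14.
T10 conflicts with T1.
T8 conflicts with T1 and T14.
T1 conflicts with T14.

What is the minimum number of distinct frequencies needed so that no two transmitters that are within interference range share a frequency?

4

T11, T5, T8, T14 are mutually in conflict, so at least 4 frequencies are needed.
4 frequencies suffice: frequency 1 → {T7, T5, T1}; frequency 2 → {T3, T11}; frequency 3 → {T6, T10, T14}; frequency 4 → {T12, T8}. No two conflicting transmitters share a frequency.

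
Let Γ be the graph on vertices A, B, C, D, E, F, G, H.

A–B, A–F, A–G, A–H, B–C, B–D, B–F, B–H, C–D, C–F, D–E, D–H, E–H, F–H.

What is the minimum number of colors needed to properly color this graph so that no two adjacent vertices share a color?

4

A, B, F, H are mutually adjacent (a clique of size 4), so at least 4 colors are needed.
4 colors suffice: color 1 → {C, G, H}; color 2 → {B, E}; color 3 → {A, D}; color 4 → {F}. Every edge joins two different colors.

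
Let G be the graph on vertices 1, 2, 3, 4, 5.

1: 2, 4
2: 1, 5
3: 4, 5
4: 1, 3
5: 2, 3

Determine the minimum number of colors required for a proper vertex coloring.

3

The cycle 5-2-1-4-3-5 has odd length 5, so it cannot be 2-colored; at least 3 colors are needed.
3 colors suffice: color a → {1, 3}; color b → {4, 5}; color c → {2}. Every edge joins two different colors.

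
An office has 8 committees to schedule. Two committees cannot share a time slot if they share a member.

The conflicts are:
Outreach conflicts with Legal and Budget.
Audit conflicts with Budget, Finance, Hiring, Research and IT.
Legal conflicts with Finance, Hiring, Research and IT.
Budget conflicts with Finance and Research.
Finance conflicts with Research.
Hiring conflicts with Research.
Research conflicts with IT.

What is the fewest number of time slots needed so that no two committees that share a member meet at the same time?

Audit, Budget, Finance, Research all conflict with each other, so at least 4 time slots are needed.
A valid assignment using 4 time slots: Outreach=1, Audit=2, Legal=2, Budget=3, Finance=4, Hiring=3, Research=1, IT=3. No two conflicting committees share a time slot.

4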